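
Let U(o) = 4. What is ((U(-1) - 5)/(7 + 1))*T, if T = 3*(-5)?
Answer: 15/8 ≈ 1.8750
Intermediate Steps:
T = -15
((U(-1) - 5)/(7 + 1))*T = ((4 - 5)/(7 + 1))*(-15) = -1/8*(-15) = 15/8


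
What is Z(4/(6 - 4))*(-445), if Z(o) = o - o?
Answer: 0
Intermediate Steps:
Z(o) = 0
Z(4/(6 - 4))*(-445) = 0*(-445) = 0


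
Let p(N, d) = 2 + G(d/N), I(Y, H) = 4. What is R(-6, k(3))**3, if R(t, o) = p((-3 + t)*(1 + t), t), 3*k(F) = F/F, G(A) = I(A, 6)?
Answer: 216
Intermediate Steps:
G(A) = 4
k(F) = 1/3 (k(F) = (F/F)/3 = (1/3)*1 = 1/3)
p(N, d) = 6 (p(N, d) = 2 + 4 = 6)
R(t, o) = 6
R(-6, k(3))**3 = 6**3 = 216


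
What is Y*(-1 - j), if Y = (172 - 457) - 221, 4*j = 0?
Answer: 506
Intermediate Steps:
j = 0 (j = (¼)*0 = 0)
Y = -506 (Y = -285 - 221 = -506)
Y*(-1 - j) = -506*(-1 - 1*0) = -506*(-1 + 0) = -506*(-1) = 506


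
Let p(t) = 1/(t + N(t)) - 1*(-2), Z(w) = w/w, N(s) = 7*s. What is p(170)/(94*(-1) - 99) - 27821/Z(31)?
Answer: -7302458801/262480 ≈ -27821.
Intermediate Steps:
Z(w) = 1
p(t) = 2 + 1/(8*t) (p(t) = 1/(t + 7*t) - 1*(-2) = 1/(8*t) + 2 = 2 + 1/(8*t))
p(170)/(94*(-1) - 99) - 27821/Z(31) = (2 + (⅛)/170)/(94*(-1) - 99) - 27821/1 = (2 + (⅛)*(1/170))/(-94 - 99) - 27821*1 = (2 + 1/1360)/(-193) - 27821 = (2721/1360)*(-1/193) - 27821 = -2721/262480 - 27821 = -7302458801/262480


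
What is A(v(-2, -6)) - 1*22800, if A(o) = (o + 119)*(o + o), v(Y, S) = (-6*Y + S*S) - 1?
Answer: -7196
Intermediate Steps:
v(Y, S) = -1 + S² - 6*Y (v(Y, S) = (-6*Y + S²) - 1 = (S² - 6*Y) - 1 = -1 + S² - 6*Y)
A(o) = 2*o*(119 + o) (A(o) = (119 + o)*(2*o) = 2*o*(119 + o))
A(v(-2, -6)) - 1*22800 = 2*(-1 + (-6)² - 6*(-2))*(119 + (-1 + (-6)² - 6*(-2))) - 1*22800 = 2*(-1 + 36 + 12)*(119 + (-1 + 36 + 12)) - 22800 = 2*47*(119 + 47) - 22800 = 2*47*166 - 22800 = 15604 - 22800 = -7196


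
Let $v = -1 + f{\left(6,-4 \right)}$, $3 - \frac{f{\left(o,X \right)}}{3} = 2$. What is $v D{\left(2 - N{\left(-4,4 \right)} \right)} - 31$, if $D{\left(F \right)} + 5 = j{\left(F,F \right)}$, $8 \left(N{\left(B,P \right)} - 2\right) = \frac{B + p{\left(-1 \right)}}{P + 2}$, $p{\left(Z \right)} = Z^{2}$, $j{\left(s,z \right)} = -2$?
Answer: $-45$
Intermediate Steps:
$f{\left(o,X \right)} = 3$ ($f{\left(o,X \right)} = 9 - 6 = 3$)
$v = 2$ ($v = -1 + 3 = 2$)
$N{\left(B,P \right)} = 2 + \frac{1 + B}{8 \left(2 + P\right)}$ ($N{\left(B,P \right)} = 2 + \frac{\left(B + \left(-1\right)^{2}\right) \frac{1}{P + 2}}{8} = 2 + \frac{\left(B + 1\right) \frac{1}{2 + P}}{8} = 2 + \frac{\left(1 + B\right) \frac{1}{2 + P}}{8} = 2 + \frac{\frac{1}{2 + P} \left(1 + B\right)}{8} = 2 + \frac{1 + B}{8 \left(2 + P\right)}$)
$D{\left(F \right)} = -7$ ($D{\left(F \right)} = -5 - 2 = -7$)
$v D{\left(2 - N{\left(-4,4 \right)} \right)} - 31 = 2 \left(-7\right) - 31 = -14 - 31 = -45$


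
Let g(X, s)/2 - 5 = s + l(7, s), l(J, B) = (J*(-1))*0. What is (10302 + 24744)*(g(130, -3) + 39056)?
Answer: 1368896760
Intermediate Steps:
l(J, B) = 0 (l(J, B) = -J*0 = 0)
g(X, s) = 10 + 2*s (g(X, s) = 10 + 2*(s + 0) = 10 + 2*s)
(10302 + 24744)*(g(130, -3) + 39056) = (10302 + 24744)*((10 + 2*(-3)) + 39056) = 35046*((10 - 6) + 39056) = 35046*(4 + 39056) = 35046*39060 = 1368896760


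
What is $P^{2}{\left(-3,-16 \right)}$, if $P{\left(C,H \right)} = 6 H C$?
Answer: $82944$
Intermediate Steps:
$P{\left(C,H \right)} = 6 C H$
$P^{2}{\left(-3,-16 \right)} = \left(6 \left(-3\right) \left(-16\right)\right)^{2} = 288^{2} = 82944$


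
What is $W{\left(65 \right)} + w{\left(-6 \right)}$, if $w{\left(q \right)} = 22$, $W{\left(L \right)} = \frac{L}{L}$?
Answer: $23$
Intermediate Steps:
$W{\left(L \right)} = 1$
$W{\left(65 \right)} + w{\left(-6 \right)} = 1 + 22 = 23$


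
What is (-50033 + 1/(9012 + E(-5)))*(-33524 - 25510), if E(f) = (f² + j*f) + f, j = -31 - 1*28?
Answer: 9182891991620/3109 ≈ 2.9536e+9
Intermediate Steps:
j = -59 (j = -31 - 28 = -59)
E(f) = f² - 58*f (E(f) = (f² - 59*f) + f = f² - 58*f)
(-50033 + 1/(9012 + E(-5)))*(-33524 - 25510) = (-50033 + 1/(9012 - 5*(-58 - 5)))*(-33524 - 25510) = (-50033 + 1/(9012 - 5*(-63)))*(-59034) = (-50033 + 1/(9012 + 315))*(-59034) = (-50033 + 1/9327)*(-59034) = -466657790/9327*(-59034) = 9182891991620/3109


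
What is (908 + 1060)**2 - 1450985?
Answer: 2422039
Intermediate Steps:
(908 + 1060)**2 - 1450985 = 1968**2 - 1450985 = 3873024 - 1450985 = 2422039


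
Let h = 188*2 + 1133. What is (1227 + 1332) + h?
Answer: 4068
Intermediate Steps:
h = 1509 (h = 376 + 1133 = 1509)
(1227 + 1332) + h = (1227 + 1332) + 1509 = 2559 + 1509 = 4068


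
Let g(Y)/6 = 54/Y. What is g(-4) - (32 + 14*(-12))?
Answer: 55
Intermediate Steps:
g(Y) = 324/Y (g(Y) = 6*(54/Y) = 324/Y)
g(-4) - (32 + 14*(-12)) = 324/(-4) - (32 + 14*(-12)) = 324*(-¼) - (32 - 168) = -81 - 1*(-136) = -81 + 136 = 55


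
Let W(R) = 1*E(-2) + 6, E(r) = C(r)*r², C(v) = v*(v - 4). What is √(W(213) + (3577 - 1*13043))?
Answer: 2*I*√2353 ≈ 97.016*I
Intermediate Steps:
C(v) = v*(-4 + v)
E(r) = r³*(-4 + r) (E(r) = (r*(-4 + r))*r² = r³*(-4 + r))
W(R) = 54 (W(R) = 1*((-2)³*(-4 - 2)) + 6 = 1*(-8*(-6)) + 6 = 1*48 + 6 = 48 + 6 = 54)
√(W(213) + (3577 - 1*13043)) = √(54 + (3577 - 1*13043)) = √(54 + (3577 - 13043)) = √(54 - 9466) = √(-9412) = 2*I*√2353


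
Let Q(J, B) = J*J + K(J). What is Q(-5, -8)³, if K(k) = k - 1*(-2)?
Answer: 10648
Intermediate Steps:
K(k) = 2 + k (K(k) = k + 2 = 2 + k)
Q(J, B) = 2 + J + J² (Q(J, B) = J*J + (2 + J) = J² + (2 + J) = 2 + J + J²)
Q(-5, -8)³ = (2 - 5 + (-5)²)³ = (2 - 5 + 25)³ = 22³ = 10648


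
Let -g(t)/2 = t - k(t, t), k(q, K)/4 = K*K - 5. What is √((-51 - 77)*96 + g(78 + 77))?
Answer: √179562 ≈ 423.75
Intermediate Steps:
k(q, K) = -20 + 4*K² (k(q, K) = 4*(K*K - 5) = 4*(K² - 5) = 4*(-5 + K²) = -20 + 4*K²)
g(t) = -40 - 2*t + 8*t² (g(t) = -2*(t - (-20 + 4*t²)) = -2*(t + (20 - 4*t²)) = -2*(20 + t - 4*t²) = -40 - 2*t + 8*t²)
√((-51 - 77)*96 + g(78 + 77)) = √((-51 - 77)*96 + (-40 - 2*(78 + 77) + 8*(78 + 77)²)) = √(-128*96 + (-40 - 2*155 + 8*155²)) = √(-12288 + (-40 - 310 + 8*24025)) = √(-12288 + (-40 - 310 + 192200)) = √(-12288 + 191850) = √179562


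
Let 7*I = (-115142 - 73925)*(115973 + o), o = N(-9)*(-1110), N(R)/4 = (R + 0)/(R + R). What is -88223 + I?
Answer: -21507556012/7 ≈ -3.0725e+9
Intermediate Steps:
N(R) = 2 (N(R) = 4*((R + 0)/(R + R)) = 4*(R/((2*R))) = 4*(R*(1/(2*R))) = 4*(½) = 2)
o = -2220 (o = 2*(-1110) = -2220)
I = -21506938451/7 (I = ((-115142 - 73925)*(115973 - 2220))/7 = (-189067*113753)/7 = (⅐)*(-21506938451) = -21506938451/7 ≈ -3.0724e+9)
-88223 + I = -88223 - 21506938451/7 = -21507556012/7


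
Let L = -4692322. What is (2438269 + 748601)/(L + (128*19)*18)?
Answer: -1593435/2324273 ≈ -0.68556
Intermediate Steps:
(2438269 + 748601)/(L + (128*19)*18) = (2438269 + 748601)/(-4692322 + (128*19)*18) = 3186870/(-4692322 + 2432*18) = 3186870/(-4692322 + 43776) = 3186870/(-4648546) = 3186870*(-1/4648546) = -1593435/2324273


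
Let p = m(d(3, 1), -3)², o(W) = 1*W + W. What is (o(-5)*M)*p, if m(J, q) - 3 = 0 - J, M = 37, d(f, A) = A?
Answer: -1480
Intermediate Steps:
m(J, q) = 3 - J (m(J, q) = 3 + (0 - J) = 3 - J)
o(W) = 2*W (o(W) = W + W = 2*W)
p = 4 (p = (3 - 1*1)² = (3 - 1)² = 2² = 4)
(o(-5)*M)*p = ((2*(-5))*37)*4 = -10*37*4 = -370*4 = -1480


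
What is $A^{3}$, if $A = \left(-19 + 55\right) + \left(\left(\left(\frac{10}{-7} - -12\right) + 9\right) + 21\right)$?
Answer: $\frac{153990656}{343} \approx 4.4895 \cdot 10^{5}$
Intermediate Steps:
$A = \frac{536}{7}$ ($A = 36 + \left(\left(\left(10 \left(- \frac{1}{7}\right) + 12\right) + 9\right) + 21\right) = 36 + \left(\left(\left(- \frac{10}{7} + 12\right) + 9\right) + 21\right) = 36 + \left(\left(\frac{74}{7} + 9\right) + 21\right) = 36 + \left(\frac{137}{7} + 21\right) = 36 + \frac{284}{7} = \frac{536}{7} \approx 76.571$)
$A^{3} = \left(\frac{536}{7}\right)^{3} = \frac{153990656}{343}$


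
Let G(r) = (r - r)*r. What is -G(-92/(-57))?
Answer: 0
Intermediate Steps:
G(r) = 0 (G(r) = 0*r = 0)
-G(-92/(-57)) = -1*0 = 0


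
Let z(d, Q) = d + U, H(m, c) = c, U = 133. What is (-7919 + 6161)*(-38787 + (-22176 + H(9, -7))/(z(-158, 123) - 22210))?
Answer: 1516111087596/22235 ≈ 6.8186e+7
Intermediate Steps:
z(d, Q) = 133 + d (z(d, Q) = d + 133 = 133 + d)
(-7919 + 6161)*(-38787 + (-22176 + H(9, -7))/(z(-158, 123) - 22210)) = (-7919 + 6161)*(-38787 + (-22176 - 7)/((133 - 158) - 22210)) = -1758*(-38787 - 22183/(-25 - 22210)) = -1758*(-38787 - 22183/(-22235)) = -1758*(-38787 - 22183*(-1/22235)) = -1758*(-38787 + 22183/22235) = -1758*(-862406762/22235) = 1516111087596/22235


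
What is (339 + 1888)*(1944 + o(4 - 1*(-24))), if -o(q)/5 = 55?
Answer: 3716863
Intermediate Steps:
o(q) = -275 (o(q) = -5*55 = -275)
(339 + 1888)*(1944 + o(4 - 1*(-24))) = (339 + 1888)*(1944 - 275) = 2227*1669 = 3716863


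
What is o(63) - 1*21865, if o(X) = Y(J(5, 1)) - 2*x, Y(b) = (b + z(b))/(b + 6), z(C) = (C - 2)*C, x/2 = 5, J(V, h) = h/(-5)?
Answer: -3173319/145 ≈ -21885.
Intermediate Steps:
J(V, h) = -h/5 (J(V, h) = h*(-1/5) = -h/5)
x = 10 (x = 2*5 = 10)
z(C) = C*(-2 + C) (z(C) = (-2 + C)*C = C*(-2 + C))
Y(b) = (b + b*(-2 + b))/(6 + b) (Y(b) = (b + b*(-2 + b))/(b + 6) = (b + b*(-2 + b))/(6 + b))
o(X) = -2894/145 (o(X) = (-1/5*1)*(-1 - 1/5*1)/(6 - 1/5*1) - 2*10 = -(-1 - 1/5)/(5*(6 - 1/5)) - 20 = -1/5*(-6/5)/29/5 - 20 = -1/5*5/29*(-6/5) - 20 = 6/145 - 20 = -2894/145)
o(63) - 1*21865 = -2894/145 - 1*21865 = -2894/145 - 21865 = -3173319/145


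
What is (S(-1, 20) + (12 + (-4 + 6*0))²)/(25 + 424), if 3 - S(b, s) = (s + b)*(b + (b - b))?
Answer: 86/449 ≈ 0.19154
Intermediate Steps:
S(b, s) = 3 - b*(b + s) (S(b, s) = 3 - (s + b)*(b + (b - b)) = 3 - (b + s)*(b + 0) = 3 - (b + s)*b = 3 - b*(b + s))
(S(-1, 20) + (12 + (-4 + 6*0))²)/(25 + 424) = ((3 - 1*(-1)² - 1*(-1)*20) + (12 + (-4 + 6*0))²)/(25 + 424) = ((3 - 1*1 + 20) + (12 + (-4 + 0))²)/449 = ((3 - 1 + 20) + (12 - 4)²)*(1/449) = (22 + 8²)*(1/449) = (22 + 64)*(1/449) = 86*(1/449) = 86/449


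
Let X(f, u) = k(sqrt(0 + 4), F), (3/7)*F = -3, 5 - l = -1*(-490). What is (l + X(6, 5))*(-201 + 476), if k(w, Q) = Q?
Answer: -135300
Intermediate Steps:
l = -485 (l = 5 - (-1)*(-490) = 5 - 1*490 = 5 - 490 = -485)
F = -7 (F = (7/3)*(-3) = -7)
X(f, u) = -7
(l + X(6, 5))*(-201 + 476) = (-485 - 7)*(-201 + 476) = -492*275 = -135300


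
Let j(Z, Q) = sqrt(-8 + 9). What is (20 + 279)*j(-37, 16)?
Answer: 299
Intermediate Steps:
j(Z, Q) = 1 (j(Z, Q) = sqrt(1) = 1)
(20 + 279)*j(-37, 16) = (20 + 279)*1 = 299*1 = 299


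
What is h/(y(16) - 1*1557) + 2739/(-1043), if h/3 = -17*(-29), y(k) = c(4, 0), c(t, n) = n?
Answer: -1935740/541317 ≈ -3.5760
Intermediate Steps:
y(k) = 0
h = 1479 (h = 3*(-17*(-29)) = 3*493 = 1479)
h/(y(16) - 1*1557) + 2739/(-1043) = 1479/(0 - 1*1557) + 2739/(-1043) = 1479/(0 - 1557) + 2739*(-1/1043) = 1479/(-1557) - 2739/1043 = 1479*(-1/1557) - 2739/1043 = -493/519 - 2739/1043 = -1935740/541317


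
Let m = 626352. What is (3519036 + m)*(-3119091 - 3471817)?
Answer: -27321870932304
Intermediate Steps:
(3519036 + m)*(-3119091 - 3471817) = (3519036 + 626352)*(-3119091 - 3471817) = 4145388*(-6590908) = -27321870932304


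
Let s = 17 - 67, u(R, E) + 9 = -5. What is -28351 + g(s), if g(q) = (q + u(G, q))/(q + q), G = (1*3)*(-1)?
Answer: -708759/25 ≈ -28350.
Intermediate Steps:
G = -3 (G = 3*(-1) = -3)
u(R, E) = -14 (u(R, E) = -9 - 5 = -14)
s = -50
g(q) = (-14 + q)/(2*q) (g(q) = (q - 14)/(q + q) = (-14 + q)/((2*q)) = (-14 + q)*(1/(2*q)) = (-14 + q)/(2*q))
-28351 + g(s) = -28351 + (½)*(-14 - 50)/(-50) = -28351 + (½)*(-1/50)*(-64) = -28351 + 16/25 = -708759/25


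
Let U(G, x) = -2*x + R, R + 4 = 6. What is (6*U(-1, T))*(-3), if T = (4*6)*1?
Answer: 828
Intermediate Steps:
R = 2 (R = -4 + 6 = 2)
T = 24 (T = 24*1 = 24)
U(G, x) = 2 - 2*x (U(G, x) = -2*x + 2 = 2 - 2*x)
(6*U(-1, T))*(-3) = (6*(2 - 2*24))*(-3) = (6*(2 - 48))*(-3) = (6*(-46))*(-3) = -276*(-3) = 828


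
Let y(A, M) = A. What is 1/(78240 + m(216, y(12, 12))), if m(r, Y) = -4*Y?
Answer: 1/78192 ≈ 1.2789e-5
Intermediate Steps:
1/(78240 + m(216, y(12, 12))) = 1/(78240 - 4*12) = 1/(78240 - 48) = 1/78192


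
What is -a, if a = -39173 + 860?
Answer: 38313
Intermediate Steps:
a = -38313
-a = -1*(-38313) = 38313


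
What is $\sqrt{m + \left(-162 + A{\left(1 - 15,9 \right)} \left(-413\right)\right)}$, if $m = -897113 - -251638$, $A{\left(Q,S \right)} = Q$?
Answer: $3 i \sqrt{71095} \approx 799.91 i$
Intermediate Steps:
$m = -645475$ ($m = -897113 + 251638 = -645475$)
$\sqrt{m + \left(-162 + A{\left(1 - 15,9 \right)} \left(-413\right)\right)} = \sqrt{-645475 - \left(162 - \left(1 - 15\right) \left(-413\right)\right)} = \sqrt{-645475 - -5620} = \sqrt{-645475 + \left(-162 + 5782\right)} = \sqrt{-645475 + 5620} = \sqrt{-639855} = 3 i \sqrt{71095}$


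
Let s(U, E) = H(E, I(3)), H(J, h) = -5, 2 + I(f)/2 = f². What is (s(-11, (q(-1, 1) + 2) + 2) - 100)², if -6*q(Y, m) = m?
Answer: 11025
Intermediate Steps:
q(Y, m) = -m/6
I(f) = -4 + 2*f²
s(U, E) = -5
(s(-11, (q(-1, 1) + 2) + 2) - 100)² = (-5 - 100)² = (-105)² = 11025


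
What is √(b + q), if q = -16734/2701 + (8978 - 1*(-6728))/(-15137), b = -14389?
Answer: 39*I*√15821528773157629/40885037 ≈ 119.98*I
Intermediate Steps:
q = -295724464/40885037 (q = -16734*1/2701 + (8978 + 6728)*(-1/15137) = -16734/2701 + 15706*(-1/15137) = -16734/2701 - 15706/15137 = -295724464/40885037 ≈ -7.2331)
√(b + q) = √(-14389 - 295724464/40885037) = √(-588590521857/40885037) = 39*I*√15821528773157629/40885037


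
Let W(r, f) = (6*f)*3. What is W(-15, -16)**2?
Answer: 82944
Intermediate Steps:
W(r, f) = 18*f
W(-15, -16)**2 = (18*(-16))**2 = (-288)**2 = 82944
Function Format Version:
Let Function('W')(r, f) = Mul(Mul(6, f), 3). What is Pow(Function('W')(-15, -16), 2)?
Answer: 82944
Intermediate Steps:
Function('W')(r, f) = Mul(18, f)
Pow(Function('W')(-15, -16), 2) = Pow(Mul(18, -16), 2) = Pow(-288, 2) = 82944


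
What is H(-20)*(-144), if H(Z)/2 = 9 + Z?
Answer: 3168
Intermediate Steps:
H(Z) = 18 + 2*Z (H(Z) = 2*(9 + Z) = 18 + 2*Z)
H(-20)*(-144) = (18 + 2*(-20))*(-144) = (18 - 40)*(-144) = -22*(-144) = 3168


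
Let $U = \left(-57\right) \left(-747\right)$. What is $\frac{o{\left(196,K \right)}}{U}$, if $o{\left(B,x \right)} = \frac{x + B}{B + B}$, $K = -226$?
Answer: $- \frac{5}{2781828} \approx -1.7974 \cdot 10^{-6}$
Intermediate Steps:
$o{\left(B,x \right)} = \frac{B + x}{2 B}$
$U = 42579$
$\frac{o{\left(196,K \right)}}{U} = \frac{\frac{1}{2} \cdot \frac{1}{196} \left(196 - 226\right)}{42579} = \frac{1}{2} \cdot \frac{1}{196} \left(-30\right) \frac{1}{42579} = \left(- \frac{15}{196}\right) \frac{1}{42579} = - \frac{5}{2781828}$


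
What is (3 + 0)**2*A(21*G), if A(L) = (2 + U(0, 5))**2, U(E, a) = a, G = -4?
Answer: 441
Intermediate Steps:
A(L) = 49 (A(L) = (2 + 5)**2 = 7**2 = 49)
(3 + 0)**2*A(21*G) = (3 + 0)**2*49 = 3**2*49 = 9*49 = 441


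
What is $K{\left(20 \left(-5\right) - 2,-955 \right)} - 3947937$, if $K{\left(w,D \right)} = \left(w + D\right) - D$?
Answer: $-3948039$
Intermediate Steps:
$K{\left(w,D \right)} = w$ ($K{\left(w,D \right)} = \left(D + w\right) - D = w$)
$K{\left(20 \left(-5\right) - 2,-955 \right)} - 3947937 = \left(20 \left(-5\right) - 2\right) - 3947937 = \left(-100 - 2\right) - 3947937 = -102 - 3947937 = -3948039$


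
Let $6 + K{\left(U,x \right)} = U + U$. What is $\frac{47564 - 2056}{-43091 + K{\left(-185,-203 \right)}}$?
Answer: $- \frac{45508}{43467} \approx -1.047$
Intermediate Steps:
$K{\left(U,x \right)} = -6 + 2 U$ ($K{\left(U,x \right)} = -6 + \left(U + U\right) = -6 + 2 U$)
$\frac{47564 - 2056}{-43091 + K{\left(-185,-203 \right)}} = \frac{47564 - 2056}{-43091 + \left(-6 + 2 \left(-185\right)\right)} = \frac{45508}{-43091 - 376} = \frac{45508}{-43467} = 45508 \left(- \frac{1}{43467}\right) = - \frac{45508}{43467}$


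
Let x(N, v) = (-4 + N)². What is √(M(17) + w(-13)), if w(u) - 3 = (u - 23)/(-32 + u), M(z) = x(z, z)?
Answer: 12*√30/5 ≈ 13.145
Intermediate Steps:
M(z) = (-4 + z)²
w(u) = 3 + (-23 + u)/(-32 + u) (w(u) = 3 + (u - 23)/(-32 + u) = 3 + (-23 + u)/(-32 + u))
√(M(17) + w(-13)) = √((-4 + 17)² + (-119 + 4*(-13))/(-32 - 13)) = √(13² + (-119 - 52)/(-45)) = √(169 - 1/45*(-171)) = √(169 + 19/5) = √(864/5) = 12*√30/5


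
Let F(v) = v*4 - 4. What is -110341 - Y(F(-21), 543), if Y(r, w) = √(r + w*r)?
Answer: -110341 - 16*I*√187 ≈ -1.1034e+5 - 218.8*I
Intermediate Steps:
F(v) = -4 + 4*v (F(v) = 4*v - 4 = -4 + 4*v)
Y(r, w) = √(r + r*w)
-110341 - Y(F(-21), 543) = -110341 - √((-4 + 4*(-21))*(1 + 543)) = -110341 - √((-4 - 84)*544) = -110341 - √(-88*544) = -110341 - √(-47872) = -110341 - 16*I*√187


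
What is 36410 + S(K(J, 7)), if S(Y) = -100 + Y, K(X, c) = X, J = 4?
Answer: 36314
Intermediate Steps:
36410 + S(K(J, 7)) = 36410 + (-100 + 4) = 36410 - 96 = 36314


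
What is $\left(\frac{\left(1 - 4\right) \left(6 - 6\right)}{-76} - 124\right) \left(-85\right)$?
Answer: $10540$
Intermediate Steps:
$\left(\frac{\left(1 - 4\right) \left(6 - 6\right)}{-76} - 124\right) \left(-85\right) = \left(\left(1 - 4\right) 0 \left(- \frac{1}{76}\right) - 124\right) \left(-85\right) = \left(\left(-3\right) 0 \left(- \frac{1}{76}\right) - 124\right) \left(-85\right) = \left(0 \left(- \frac{1}{76}\right) - 124\right) \left(-85\right) = \left(0 - 124\right) \left(-85\right) = \left(-124\right) \left(-85\right) = 10540$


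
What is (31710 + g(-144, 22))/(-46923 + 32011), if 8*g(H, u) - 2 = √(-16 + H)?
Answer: -126841/59648 - I*√10/29824 ≈ -2.1265 - 0.00010603*I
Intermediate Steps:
g(H, u) = ¼ + √(-16 + H)/8
(31710 + g(-144, 22))/(-46923 + 32011) = (31710 + (¼ + √(-16 - 144)/8))/(-46923 + 32011) = (31710 + (¼ + √(-160)/8))/(-14912) = (31710 + (¼ + (4*I*√10)/8))*(-1/14912) = (31710 + (¼ + I*√10/2))*(-1/14912) = (126841/4 + I*√10/2)*(-1/14912) = -126841/59648 - I*√10/29824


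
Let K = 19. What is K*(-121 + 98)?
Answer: -437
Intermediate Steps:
K*(-121 + 98) = 19*(-121 + 98) = 19*(-23) = -437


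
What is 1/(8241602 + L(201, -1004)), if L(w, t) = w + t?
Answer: 1/8240799 ≈ 1.2135e-7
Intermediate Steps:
L(w, t) = t + w
1/(8241602 + L(201, -1004)) = 1/(8241602 + (-1004 + 201)) = 1/(8241602 - 803) = 1/8240799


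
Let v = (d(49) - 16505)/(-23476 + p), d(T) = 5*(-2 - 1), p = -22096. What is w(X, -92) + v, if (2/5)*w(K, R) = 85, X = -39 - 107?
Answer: 4850285/22786 ≈ 212.86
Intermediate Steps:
d(T) = -15 (d(T) = 5*(-3) = -15)
X = -146
w(K, R) = 425/2 (w(K, R) = (5/2)*85 = 425/2)
v = 4130/11393 (v = (-15 - 16505)/(-23476 - 22096) = -16520/(-45572) = -16520*(-1/45572) = 4130/11393 ≈ 0.36250)
w(X, -92) + v = 425/2 + 4130/11393 = 4850285/22786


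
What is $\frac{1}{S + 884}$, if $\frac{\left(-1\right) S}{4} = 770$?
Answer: $- \frac{1}{2196} \approx -0.00045537$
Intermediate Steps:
$S = -3080$ ($S = \left(-4\right) 770 = -3080$)
$\frac{1}{S + 884} = \frac{1}{-3080 + 884} = \frac{1}{-2196} = - \frac{1}{2196}$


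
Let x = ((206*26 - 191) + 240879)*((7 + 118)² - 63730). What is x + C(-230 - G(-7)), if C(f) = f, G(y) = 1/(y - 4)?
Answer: -130195415349/11 ≈ -1.1836e+10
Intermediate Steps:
G(y) = 1/(-4 + y)
x = -11835946620 (x = ((5356 - 191) + 240879)*(125² - 63730) = (5165 + 240879)*(15625 - 63730) = 246044*(-48105) = -11835946620)
x + C(-230 - G(-7)) = -11835946620 + (-230 - 1/(-4 - 7)) = -11835946620 + (-230 - 1/(-11)) = -11835946620 + (-230 - 1*(-1/11)) = -11835946620 + (-230 + 1/11) = -11835946620 - 2529/11 = -130195415349/11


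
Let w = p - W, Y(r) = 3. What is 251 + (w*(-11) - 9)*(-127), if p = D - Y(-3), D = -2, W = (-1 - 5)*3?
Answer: 19555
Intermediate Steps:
W = -18 (W = -6*3 = -18)
p = -5 (p = -2 - 1*3 = -2 - 3 = -5)
w = 13 (w = -5 - 1*(-18) = -5 + 18 = 13)
251 + (w*(-11) - 9)*(-127) = 251 + (13*(-11) - 9)*(-127) = 251 + (-143 - 9)*(-127) = 251 - 152*(-127) = 251 + 19304 = 19555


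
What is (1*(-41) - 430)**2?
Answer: 221841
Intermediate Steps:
(1*(-41) - 430)**2 = (-41 - 430)**2 = (-471)**2 = 221841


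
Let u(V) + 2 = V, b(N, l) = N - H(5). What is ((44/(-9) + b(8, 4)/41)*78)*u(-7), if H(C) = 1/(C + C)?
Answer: 675831/205 ≈ 3296.7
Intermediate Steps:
H(C) = 1/(2*C)
b(N, l) = -⅒ + N (b(N, l) = N - 1/(2*5) = N - 1*⅒ = N - ⅒ = -⅒ + N)
u(V) = -2 + V
((44/(-9) + b(8, 4)/41)*78)*u(-7) = ((44/(-9) + (-⅒ + 8)/41)*78)*(-2 - 7) = ((44*(-⅑) + (79/10)*(1/41))*78)*(-9) = ((-44/9 + 79/410)*78)*(-9) = -17329/3690*78*(-9) = -225277/615*(-9) = 675831/205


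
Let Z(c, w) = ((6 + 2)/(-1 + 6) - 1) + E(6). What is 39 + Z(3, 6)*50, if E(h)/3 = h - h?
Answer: 69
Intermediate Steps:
E(h) = 0 (E(h) = 3*(h - h) = 3*0 = 0)
Z(c, w) = 3/5 (Z(c, w) = ((6 + 2)/(-1 + 6) - 1) + 0 = (8/5 - 1) + 0 = 3/5 + 0 = 3/5)
39 + Z(3, 6)*50 = 39 + (3/5)*50 = 39 + 30 = 69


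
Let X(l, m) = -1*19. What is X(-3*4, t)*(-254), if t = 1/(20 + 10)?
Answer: 4826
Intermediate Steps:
t = 1/30 ≈ 0.033333
X(l, m) = -19
X(-3*4, t)*(-254) = -19*(-254) = 4826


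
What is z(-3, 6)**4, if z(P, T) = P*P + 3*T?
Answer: 531441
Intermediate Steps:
z(P, T) = P**2 + 3*T
z(-3, 6)**4 = ((-3)**2 + 3*6)**4 = (9 + 18)**4 = 27**4 = 531441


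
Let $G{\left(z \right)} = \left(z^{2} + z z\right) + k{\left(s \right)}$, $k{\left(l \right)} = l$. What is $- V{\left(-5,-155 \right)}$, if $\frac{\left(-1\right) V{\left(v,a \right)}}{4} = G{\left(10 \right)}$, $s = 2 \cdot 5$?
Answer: $840$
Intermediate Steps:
$s = 10$
$G{\left(z \right)} = 10 + 2 z^{2}$ ($G{\left(z \right)} = \left(z^{2} + z z\right) + 10 = \left(z^{2} + z^{2}\right) + 10 = 2 z^{2} + 10 = 10 + 2 z^{2}$)
$V{\left(v,a \right)} = -840$ ($V{\left(v,a \right)} = - 4 \left(10 + 2 \cdot 10^{2}\right) = - 4 \left(10 + 2 \cdot 100\right) = - 4 \left(10 + 200\right) = \left(-4\right) 210 = -840$)
$- V{\left(-5,-155 \right)} = \left(-1\right) \left(-840\right) = 840$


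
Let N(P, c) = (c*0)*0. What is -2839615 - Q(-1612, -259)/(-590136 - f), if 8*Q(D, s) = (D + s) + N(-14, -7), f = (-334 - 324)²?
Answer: -23241680853871/8184800 ≈ -2.8396e+6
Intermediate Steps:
f = 432964 (f = (-658)² = 432964)
N(P, c) = 0 (N(P, c) = 0*0 = 0)
Q(D, s) = D/8 + s/8 (Q(D, s) = ((D + s) + 0)/8 = (D + s)/8 = D/8 + s/8)
-2839615 - Q(-1612, -259)/(-590136 - f) = -2839615 - ((⅛)*(-1612) + (⅛)*(-259))/(-590136 - 1*432964) = -2839615 - (-403/2 - 259/8)/(-590136 - 432964) = -2839615 - (-1871)/(8*(-1023100)) = -2839615 - (-1871)*(-1)/(8*1023100) = -2839615 - 1*1871/8184800 = -2839615 - 1871/8184800 = -23241680853871/8184800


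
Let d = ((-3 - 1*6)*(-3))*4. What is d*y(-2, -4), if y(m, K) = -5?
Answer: -540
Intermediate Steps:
d = 108 (d = ((-3 - 6)*(-3))*4 = -9*(-3)*4 = 27*4 = 108)
d*y(-2, -4) = 108*(-5) = -540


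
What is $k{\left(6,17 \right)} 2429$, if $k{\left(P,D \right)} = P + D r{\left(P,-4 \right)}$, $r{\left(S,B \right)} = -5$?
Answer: $-191891$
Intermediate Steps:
$k{\left(P,D \right)} = P - 5 D$ ($k{\left(P,D \right)} = P + D \left(-5\right) = P - 5 D$)
$k{\left(6,17 \right)} 2429 = \left(6 - 85\right) 2429 = \left(-79\right) 2429 = -191891$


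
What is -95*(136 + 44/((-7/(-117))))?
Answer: -579500/7 ≈ -82786.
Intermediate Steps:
-95*(136 + 44/((-7/(-117)))) = -95*(136 + 44/((-7*(-1/117)))) = -95*(136 + 44/(7/117)) = -95*(136 + 44*(117/7)) = -95*(136 + 5148/7) = -95*6100/7 = -579500/7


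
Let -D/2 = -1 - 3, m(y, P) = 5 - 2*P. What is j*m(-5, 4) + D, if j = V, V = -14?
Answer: 50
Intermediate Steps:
j = -14
D = 8 (D = -2*(-1 - 3) = -2*(-4) = 8)
j*m(-5, 4) + D = -14*(5 - 2*4) + 8 = -14*(5 - 8) + 8 = -14*(-3) + 8 = 42 + 8 = 50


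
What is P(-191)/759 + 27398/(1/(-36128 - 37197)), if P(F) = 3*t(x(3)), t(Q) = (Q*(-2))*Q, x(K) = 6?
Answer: -508266462622/253 ≈ -2.0090e+9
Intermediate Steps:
t(Q) = -2*Q² (t(Q) = (-2*Q)*Q = -2*Q²)
P(F) = -216 (P(F) = 3*(-2*6²) = 3*(-2*36) = 3*(-72) = -216)
P(-191)/759 + 27398/(1/(-36128 - 37197)) = -216/759 + 27398/(1/(-36128 - 37197)) = -216*1/759 + 27398/(1/(-73325)) = -72/253 + 27398/(-1/73325) = -72/253 + 27398*(-73325) = -72/253 - 2008958350 = -508266462622/253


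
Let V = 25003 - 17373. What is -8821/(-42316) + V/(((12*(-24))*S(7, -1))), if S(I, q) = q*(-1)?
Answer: -40041329/1523376 ≈ -26.285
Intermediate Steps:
S(I, q) = -q
V = 7630
-8821/(-42316) + V/(((12*(-24))*S(7, -1))) = -8821/(-42316) + 7630/(((12*(-24))*(-1*(-1)))) = -8821*(-1/42316) + 7630/((-288*1)) = 8821/42316 + 7630/(-288) = 8821/42316 + 7630*(-1/288) = 8821/42316 - 3815/144 = -40041329/1523376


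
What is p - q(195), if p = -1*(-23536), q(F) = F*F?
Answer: -14489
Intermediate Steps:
q(F) = F²
p = 23536
p - q(195) = 23536 - 1*195² = 23536 - 1*38025 = 23536 - 38025 = -14489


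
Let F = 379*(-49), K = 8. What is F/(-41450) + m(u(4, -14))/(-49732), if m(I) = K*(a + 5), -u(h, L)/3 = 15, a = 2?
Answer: 230312943/515347850 ≈ 0.44691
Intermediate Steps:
u(h, L) = -45 (u(h, L) = -3*15 = -45)
F = -18571
m(I) = 56 (m(I) = 8*(2 + 5) = 8*7 = 56)
F/(-41450) + m(u(4, -14))/(-49732) = -18571/(-41450) + 56/(-49732) = -18571*(-1/41450) + 56*(-1/49732) = 18571/41450 - 14/12433 = 230312943/515347850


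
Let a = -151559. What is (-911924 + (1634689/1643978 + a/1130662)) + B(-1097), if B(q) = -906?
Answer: -60598275024246838/66385123337 ≈ -9.1283e+5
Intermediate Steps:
(-911924 + (1634689/1643978 + a/1130662)) + B(-1097) = (-911924 + (1634689/1643978 - 151559/1130662)) - 906 = (-911924 + (1634689*(1/1643978) - 151559*1/1130662)) - 906 = (-911924 + (233527/234854 - 151559/1130662)) - 906 = (-911924 + 57111466872/66385123337) - 906 = -60538130102503516/66385123337 - 906 = -60598275024246838/66385123337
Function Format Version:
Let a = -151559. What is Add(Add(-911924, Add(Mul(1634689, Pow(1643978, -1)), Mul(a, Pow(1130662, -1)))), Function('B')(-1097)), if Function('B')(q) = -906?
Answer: Rational(-60598275024246838, 66385123337) ≈ -9.1283e+5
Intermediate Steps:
Add(Add(-911924, Add(Mul(1634689, Pow(1643978, -1)), Mul(a, Pow(1130662, -1)))), Function('B')(-1097)) = Add(Add(-911924, Add(Mul(1634689, Pow(1643978, -1)), Mul(-151559, Pow(1130662, -1)))), -906) = Add(Add(-911924, Add(Mul(1634689, Rational(1, 1643978)), Mul(-151559, Rational(1, 1130662)))), -906) = Add(Add(-911924, Add(Rational(233527, 234854), Rational(-151559, 1130662))), -906) = Add(Add(-911924, Rational(57111466872, 66385123337)), -906) = Add(Rational(-60538130102503516, 66385123337), -906) = Rational(-60598275024246838, 66385123337)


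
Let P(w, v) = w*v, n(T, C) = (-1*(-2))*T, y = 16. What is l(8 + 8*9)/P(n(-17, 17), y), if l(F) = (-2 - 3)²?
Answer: -25/544 ≈ -0.045956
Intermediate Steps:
n(T, C) = 2*T
P(w, v) = v*w
l(F) = 25 (l(F) = (-5)² = 25)
l(8 + 8*9)/P(n(-17, 17), y) = 25/((16*(2*(-17)))) = 25/((16*(-34))) = 25/(-544) = 25*(-1/544) = -25/544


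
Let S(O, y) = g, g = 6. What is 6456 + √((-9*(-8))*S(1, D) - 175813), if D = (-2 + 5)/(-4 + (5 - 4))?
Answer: 6456 + I*√175381 ≈ 6456.0 + 418.79*I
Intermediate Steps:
D = -1 (D = 3/(-4 + 1) = 3/(-3) = 3*(-⅓) = -1)
S(O, y) = 6
6456 + √((-9*(-8))*S(1, D) - 175813) = 6456 + √(-9*(-8)*6 - 175813) = 6456 + √(72*6 - 175813) = 6456 + √(432 - 175813) = 6456 + √(-175381) = 6456 + I*√175381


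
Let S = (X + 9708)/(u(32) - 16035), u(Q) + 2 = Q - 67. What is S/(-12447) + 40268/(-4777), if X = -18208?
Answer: -2013895219453/238907543742 ≈ -8.4296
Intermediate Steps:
u(Q) = -69 + Q (u(Q) = -2 + (Q - 67) = -2 + (-67 + Q) = -69 + Q)
S = 2125/4018 (S = (-18208 + 9708)/((-69 + 32) - 16035) = -8500/(-37 - 16035) = -8500/(-16072) = -8500*(-1/16072) = 2125/4018 ≈ 0.52887)
S/(-12447) + 40268/(-4777) = (2125/4018)/(-12447) + 40268/(-4777) = (2125/4018)*(-1/12447) + 40268*(-1/4777) = -2125/50012046 - 40268/4777 = -2013895219453/238907543742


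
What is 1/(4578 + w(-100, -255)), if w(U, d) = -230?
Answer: 1/4348 ≈ 0.00022999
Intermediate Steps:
1/(4578 + w(-100, -255)) = 1/(4578 - 230) = 1/4348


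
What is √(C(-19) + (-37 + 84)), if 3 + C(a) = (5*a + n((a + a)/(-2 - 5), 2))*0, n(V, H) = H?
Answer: 2*√11 ≈ 6.6332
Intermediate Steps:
C(a) = -3 (C(a) = -3 + (5*a + 2)*0 = -3 + (2 + 5*a)*0 = -3 + 0 = -3)
√(C(-19) + (-37 + 84)) = √(-3 + (-37 + 84)) = √(-3 + 47) = √44 = 2*√11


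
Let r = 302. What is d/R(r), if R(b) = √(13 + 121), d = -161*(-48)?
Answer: 3864*√134/67 ≈ 667.60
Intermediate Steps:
d = 7728
R(b) = √134
d/R(r) = 7728/(√134) = 7728*(√134/134) = 3864*√134/67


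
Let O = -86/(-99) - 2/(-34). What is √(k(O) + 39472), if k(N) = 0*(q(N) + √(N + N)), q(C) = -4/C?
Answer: 4*√2467 ≈ 198.68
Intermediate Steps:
O = 1561/1683 (O = -86*(-1/99) - 2*(-1/34) = 86/99 + 1/17 = 1561/1683 ≈ 0.92751)
k(N) = 0 (k(N) = 0*(-4/N + √(N + N)) = 0*(-4/N + √(2*N)) = 0*(-4/N + √2*√N) = 0)
√(k(O) + 39472) = √(0 + 39472) = √39472 = 4*√2467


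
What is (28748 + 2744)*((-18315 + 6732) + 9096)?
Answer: -78320604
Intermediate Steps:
(28748 + 2744)*((-18315 + 6732) + 9096) = 31492*(-11583 + 9096) = 31492*(-2487) = -78320604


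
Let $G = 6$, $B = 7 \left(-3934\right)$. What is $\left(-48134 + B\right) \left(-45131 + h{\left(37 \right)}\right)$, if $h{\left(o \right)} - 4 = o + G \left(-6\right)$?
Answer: $3414774672$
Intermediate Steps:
$B = -27538$
$h{\left(o \right)} = -32 + o$ ($h{\left(o \right)} = 4 + \left(o + 6 \left(-6\right)\right) = 4 + \left(o - 36\right) = 4 + \left(-36 + o\right) = -32 + o$)
$\left(-48134 + B\right) \left(-45131 + h{\left(37 \right)}\right) = \left(-48134 - 27538\right) \left(-45131 + \left(-32 + 37\right)\right) = - 75672 \left(-45131 + 5\right) = \left(-75672\right) \left(-45126\right) = 3414774672$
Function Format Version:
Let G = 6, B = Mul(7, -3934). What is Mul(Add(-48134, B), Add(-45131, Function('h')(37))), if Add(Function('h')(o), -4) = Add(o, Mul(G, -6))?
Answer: 3414774672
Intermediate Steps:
B = -27538
Function('h')(o) = Add(-32, o) (Function('h')(o) = Add(4, Add(o, Mul(6, -6))) = Add(4, Add(o, -36)) = Add(4, Add(-36, o)) = Add(-32, o))
Mul(Add(-48134, B), Add(-45131, Function('h')(37))) = Mul(Add(-48134, -27538), Add(-45131, Add(-32, 37))) = Mul(-75672, Add(-45131, 5)) = Mul(-75672, -45126) = 3414774672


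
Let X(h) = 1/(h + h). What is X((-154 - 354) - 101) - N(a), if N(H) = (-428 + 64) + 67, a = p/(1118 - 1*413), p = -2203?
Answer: 361745/1218 ≈ 297.00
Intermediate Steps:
X(h) = 1/(2*h)
a = -2203/705 (a = -2203/(1118 - 1*413) = -2203/(1118 - 413) = -2203/705 ≈ -3.1248)
N(H) = -297 (N(H) = -364 + 67 = -297)
X((-154 - 354) - 101) - N(a) = 1/(2*((-154 - 354) - 101)) - 1*(-297) = 1/(2*(-508 - 101)) + 297 = (½)/(-609) + 297 = (½)*(-1/609) + 297 = -1/1218 + 297 = 361745/1218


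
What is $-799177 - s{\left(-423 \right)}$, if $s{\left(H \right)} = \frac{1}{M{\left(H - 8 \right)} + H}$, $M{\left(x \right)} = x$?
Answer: $- \frac{682497157}{854} \approx -7.9918 \cdot 10^{5}$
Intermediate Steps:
$s{\left(H \right)} = \frac{1}{-8 + 2 H}$ ($s{\left(H \right)} = \frac{1}{\left(H - 8\right) + H} = \frac{1}{\left(-8 + H\right) + H} = \frac{1}{-8 + 2 H}$)
$-799177 - s{\left(-423 \right)} = -799177 - \frac{1}{2 \left(-4 - 423\right)} = -799177 - \frac{1}{2 \left(-427\right)} = -799177 - \frac{1}{2} \left(- \frac{1}{427}\right) = -799177 - - \frac{1}{854} = -799177 + \frac{1}{854} = - \frac{682497157}{854}$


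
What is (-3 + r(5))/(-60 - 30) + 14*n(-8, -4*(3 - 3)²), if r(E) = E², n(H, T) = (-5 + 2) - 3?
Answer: -3791/45 ≈ -84.244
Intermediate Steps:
n(H, T) = -6 (n(H, T) = -3 - 3 = -6)
(-3 + r(5))/(-60 - 30) + 14*n(-8, -4*(3 - 3)²) = (-3 + 5²)/(-60 - 30) + 14*(-6) = (-3 + 25)/(-90) - 84 = 22*(-1/90) - 84 = -11/45 - 84 = -3791/45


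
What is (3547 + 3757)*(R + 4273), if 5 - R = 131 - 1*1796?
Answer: 43407672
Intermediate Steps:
R = 1670 (R = 5 - (131 - 1*1796) = 5 - (131 - 1796) = 5 - 1*(-1665) = 5 + 1665 = 1670)
(3547 + 3757)*(R + 4273) = (3547 + 3757)*(1670 + 4273) = 7304*5943 = 43407672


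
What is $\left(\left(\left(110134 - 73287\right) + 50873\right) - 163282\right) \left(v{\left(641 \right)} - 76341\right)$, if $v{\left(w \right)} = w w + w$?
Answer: $-25326946722$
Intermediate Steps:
$v{\left(w \right)} = w + w^{2}$ ($v{\left(w \right)} = w^{2} + w = w + w^{2}$)
$\left(\left(\left(110134 - 73287\right) + 50873\right) - 163282\right) \left(v{\left(641 \right)} - 76341\right) = \left(\left(\left(110134 - 73287\right) + 50873\right) - 163282\right) \left(641 \left(1 + 641\right) - 76341\right) = \left(\left(36847 + 50873\right) - 163282\right) \left(641 \cdot 642 - 76341\right) = \left(87720 - 163282\right) \left(411522 - 76341\right) = \left(-75562\right) 335181 = -25326946722$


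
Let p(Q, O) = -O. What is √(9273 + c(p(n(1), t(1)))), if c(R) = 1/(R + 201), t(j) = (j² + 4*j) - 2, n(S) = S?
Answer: √40393210/66 ≈ 96.296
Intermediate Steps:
t(j) = -2 + j² + 4*j
c(R) = 1/(201 + R)
√(9273 + c(p(n(1), t(1)))) = √(9273 + 1/(201 - (-2 + 1² + 4*1))) = √(9273 + 1/(201 - (-2 + 1 + 4))) = √(9273 + 1/(201 - 1*3)) = √(9273 + 1/(201 - 3)) = √(9273 + 1/198) = √(1836055/198) = √40393210/66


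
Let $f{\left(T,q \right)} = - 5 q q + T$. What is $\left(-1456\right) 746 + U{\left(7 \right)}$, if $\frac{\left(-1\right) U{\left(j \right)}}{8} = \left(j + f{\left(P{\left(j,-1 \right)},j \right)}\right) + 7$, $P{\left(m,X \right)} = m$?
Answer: $-1084384$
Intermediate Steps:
$f{\left(T,q \right)} = T - 5 q^{2}$ ($f{\left(T,q \right)} = - 5 q^{2} + T = T - 5 q^{2}$)
$U{\left(j \right)} = -56 - 16 j + 40 j^{2}$ ($U{\left(j \right)} = - 8 \left(\left(j - \left(- j + 5 j^{2}\right)\right) + 7\right) = - 8 \left(\left(- 5 j^{2} + 2 j\right) + 7\right) = - 8 \left(7 - 5 j^{2} + 2 j\right) = -56 - 16 j + 40 j^{2}$)
$\left(-1456\right) 746 + U{\left(7 \right)} = \left(-1456\right) 746 - \left(168 - 1960\right) = -1086176 - -1792 = -1086176 + 1792 = -1084384$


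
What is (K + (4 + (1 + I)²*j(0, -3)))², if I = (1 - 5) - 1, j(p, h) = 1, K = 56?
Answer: 5776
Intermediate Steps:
I = -5 (I = -4 - 1 = -5)
(K + (4 + (1 + I)²*j(0, -3)))² = (56 + (4 + (1 - 5)²*1))² = (56 + (4 + (-4)²*1))² = (56 + (4 + 16*1))² = (56 + (4 + 16))² = (56 + 20)² = 76² = 5776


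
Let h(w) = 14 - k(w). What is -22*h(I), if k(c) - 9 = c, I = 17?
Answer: 264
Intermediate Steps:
k(c) = 9 + c
h(w) = 5 - w (h(w) = 14 - (9 + w) = 14 + (-9 - w) = 5 - w)
-22*h(I) = -22*(5 - 1*17) = -22*(5 - 17) = -22*(-12) = 264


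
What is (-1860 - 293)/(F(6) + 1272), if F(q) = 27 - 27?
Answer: -2153/1272 ≈ -1.6926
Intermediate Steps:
F(q) = 0
(-1860 - 293)/(F(6) + 1272) = (-1860 - 293)/(0 + 1272) = -2153/1272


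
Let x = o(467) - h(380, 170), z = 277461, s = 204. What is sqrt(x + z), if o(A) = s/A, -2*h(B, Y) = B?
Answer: sqrt(60552724207)/467 ≈ 526.93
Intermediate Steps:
h(B, Y) = -B/2
o(A) = 204/A
x = 88934/467 (x = 204/467 - (-1)*380/2 = 204*(1/467) - 1*(-190) = 204/467 + 190 = 88934/467 ≈ 190.44)
sqrt(x + z) = sqrt(88934/467 + 277461) = sqrt(129663221/467) = sqrt(60552724207)/467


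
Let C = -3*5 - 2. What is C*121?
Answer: -2057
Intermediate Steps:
C = -17 (C = -15 - 2 = -17)
C*121 = -17*121 = -2057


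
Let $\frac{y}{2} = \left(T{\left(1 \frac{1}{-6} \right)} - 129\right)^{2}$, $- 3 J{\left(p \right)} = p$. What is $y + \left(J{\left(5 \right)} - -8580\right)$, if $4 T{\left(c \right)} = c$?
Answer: $\frac{12061969}{288} \approx 41882.0$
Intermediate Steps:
$J{\left(p \right)} = - \frac{p}{3}$
$T{\left(c \right)} = \frac{c}{4}$
$y = \frac{9591409}{288}$ ($y = 2 \left(\frac{1 \frac{1}{-6}}{4} - 129\right)^{2} = 2 \left(\frac{1 \left(- \frac{1}{6}\right)}{4} - 129\right)^{2} = 2 \left(\frac{1}{4} \left(- \frac{1}{6}\right) - 129\right)^{2} = 2 \left(- \frac{1}{24} - 129\right)^{2} = 2 \left(- \frac{3097}{24}\right)^{2} = 2 \cdot \frac{9591409}{576} = \frac{9591409}{288} \approx 33304.0$)
$y + \left(J{\left(5 \right)} - -8580\right) = \frac{9591409}{288} - - \frac{25735}{3} = \frac{9591409}{288} + \left(- \frac{5}{3} + 8580\right) = \frac{9591409}{288} + \frac{25735}{3} = \frac{12061969}{288}$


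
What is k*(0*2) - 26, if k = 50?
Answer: -26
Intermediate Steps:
k*(0*2) - 26 = 50*(0*2) - 26 = 50*0 - 26 = 0 - 26 = -26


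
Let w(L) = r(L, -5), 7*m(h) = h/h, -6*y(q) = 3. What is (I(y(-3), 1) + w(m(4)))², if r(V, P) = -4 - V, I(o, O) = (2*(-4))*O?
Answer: 7225/49 ≈ 147.45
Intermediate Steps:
y(q) = -½ (y(q) = -⅙*3 = -½)
I(o, O) = -8*O
m(h) = ⅐ (m(h) = (h/h)/7 = (⅐)*1 = ⅐)
w(L) = -4 - L
(I(y(-3), 1) + w(m(4)))² = (-8*1 + (-4 - 1*⅐))² = (-8 + (-4 - ⅐))² = (-8 - 29/7)² = (-85/7)² = 7225/49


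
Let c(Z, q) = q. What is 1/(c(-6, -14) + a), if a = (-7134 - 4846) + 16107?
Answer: 1/4113 ≈ 0.00024313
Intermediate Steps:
a = 4127 (a = -11980 + 16107 = 4127)
1/(c(-6, -14) + a) = 1/(-14 + 4127) = 1/4113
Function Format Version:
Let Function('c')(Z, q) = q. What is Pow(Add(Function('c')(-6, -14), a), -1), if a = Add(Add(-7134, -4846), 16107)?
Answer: Rational(1, 4113) ≈ 0.00024313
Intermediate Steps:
a = 4127 (a = Add(-11980, 16107) = 4127)
Pow(Add(Function('c')(-6, -14), a), -1) = Pow(Add(-14, 4127), -1) = Pow(4113, -1) = Rational(1, 4113)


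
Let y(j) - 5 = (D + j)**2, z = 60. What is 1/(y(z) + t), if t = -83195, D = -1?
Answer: -1/79709 ≈ -1.2546e-5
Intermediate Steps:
y(j) = 5 + (-1 + j)**2
1/(y(z) + t) = 1/((5 + (-1 + 60)**2) - 83195) = 1/((5 + 59**2) - 83195) = 1/((5 + 3481) - 83195) = 1/(3486 - 83195) = 1/(-79709) = -1/79709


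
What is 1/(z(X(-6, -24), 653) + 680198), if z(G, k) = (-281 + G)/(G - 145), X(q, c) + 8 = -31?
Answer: 23/15644594 ≈ 1.4702e-6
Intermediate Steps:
X(q, c) = -39 (X(q, c) = -8 - 31 = -39)
z(G, k) = (-281 + G)/(-145 + G)
1/(z(X(-6, -24), 653) + 680198) = 1/((-281 - 39)/(-145 - 39) + 680198) = 1/(-320/(-184) + 680198) = 1/(-1/184*(-320) + 680198) = 1/(40/23 + 680198) = 1/(15644594/23) = 23/15644594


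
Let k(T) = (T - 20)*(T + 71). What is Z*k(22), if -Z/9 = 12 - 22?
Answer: 16740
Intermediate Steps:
Z = 90 (Z = -9*(12 - 22) = -9*(-10) = 90)
k(T) = (-20 + T)*(71 + T)
Z*k(22) = 90*(-1420 + 22² + 51*22) = 90*(-1420 + 484 + 1122) = 90*186 = 16740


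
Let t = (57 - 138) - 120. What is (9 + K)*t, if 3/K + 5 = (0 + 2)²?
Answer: -1206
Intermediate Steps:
K = -3 (K = 3/(-5 + (0 + 2)²) = 3/(-5 + 2²) = 3/(-5 + 4) = 3/(-1) = 3*(-1) = -3)
t = -201 (t = -81 - 120 = -201)
(9 + K)*t = (9 - 3)*(-201) = 6*(-201) = -1206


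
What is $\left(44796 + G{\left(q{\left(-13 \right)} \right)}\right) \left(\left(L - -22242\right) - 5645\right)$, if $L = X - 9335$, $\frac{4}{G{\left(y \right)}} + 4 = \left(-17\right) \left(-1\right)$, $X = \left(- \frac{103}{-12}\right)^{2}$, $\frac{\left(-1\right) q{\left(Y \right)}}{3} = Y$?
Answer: $\frac{38447497789}{117} \approx 3.2861 \cdot 10^{8}$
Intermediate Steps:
$q{\left(Y \right)} = - 3 Y$
$X = \frac{10609}{144}$ ($X = \left(\left(-103\right) \left(- \frac{1}{12}\right)\right)^{2} = \left(\frac{103}{12}\right)^{2} = \frac{10609}{144} \approx 73.674$)
$G{\left(y \right)} = \frac{4}{13}$ ($G{\left(y \right)} = \frac{4}{-4 - -17} = \frac{4}{-4 + 17} = \frac{4}{13}$)
$L = - \frac{1333631}{144}$ ($L = \frac{10609}{144} - 9335 = - \frac{1333631}{144} \approx -9261.3$)
$\left(44796 + G{\left(q{\left(-13 \right)} \right)}\right) \left(\left(L - -22242\right) - 5645\right) = \left(44796 + \frac{4}{13}\right) \left(\left(- \frac{1333631}{144} - -22242\right) - 5645\right) = \frac{582352 \left(\left(- \frac{1333631}{144} + 22242\right) - 5645\right)}{13} = \frac{582352 \left(\frac{1869217}{144} - 5645\right)}{13} = \frac{582352}{13} \cdot \frac{1056337}{144} = \frac{38447497789}{117}$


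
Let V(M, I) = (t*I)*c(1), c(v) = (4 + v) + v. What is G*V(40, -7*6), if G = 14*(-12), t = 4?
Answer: 169344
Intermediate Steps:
c(v) = 4 + 2*v
V(M, I) = 24*I (V(M, I) = (4*I)*(4 + 2*1) = (4*I)*(4 + 2) = (4*I)*6 = 24*I)
G = -168
G*V(40, -7*6) = -4032*(-7*6) = -4032*(-42) = -168*(-1008) = 169344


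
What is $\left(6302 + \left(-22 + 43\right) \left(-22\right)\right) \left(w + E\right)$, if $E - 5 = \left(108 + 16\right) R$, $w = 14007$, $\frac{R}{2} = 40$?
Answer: $139762880$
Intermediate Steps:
$R = 80$ ($R = 2 \cdot 40 = 80$)
$E = 9925$ ($E = 5 + \left(108 + 16\right) 80 = 5 + 124 \cdot 80 = 5 + 9920 = 9925$)
$\left(6302 + \left(-22 + 43\right) \left(-22\right)\right) \left(w + E\right) = \left(6302 + \left(-22 + 43\right) \left(-22\right)\right) \left(14007 + 9925\right) = \left(6302 + 21 \left(-22\right)\right) 23932 = \left(6302 - 462\right) 23932 = 5840 \cdot 23932 = 139762880$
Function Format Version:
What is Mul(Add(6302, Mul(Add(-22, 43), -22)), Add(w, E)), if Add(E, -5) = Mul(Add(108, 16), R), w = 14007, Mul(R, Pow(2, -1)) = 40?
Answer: 139762880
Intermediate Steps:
R = 80 (R = Mul(2, 40) = 80)
E = 9925 (E = Add(5, Mul(Add(108, 16), 80)) = Add(5, Mul(124, 80)) = Add(5, 9920) = 9925)
Mul(Add(6302, Mul(Add(-22, 43), -22)), Add(w, E)) = Mul(Add(6302, Mul(Add(-22, 43), -22)), Add(14007, 9925)) = Mul(Add(6302, Mul(21, -22)), 23932) = Mul(Add(6302, -462), 23932) = Mul(5840, 23932) = 139762880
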